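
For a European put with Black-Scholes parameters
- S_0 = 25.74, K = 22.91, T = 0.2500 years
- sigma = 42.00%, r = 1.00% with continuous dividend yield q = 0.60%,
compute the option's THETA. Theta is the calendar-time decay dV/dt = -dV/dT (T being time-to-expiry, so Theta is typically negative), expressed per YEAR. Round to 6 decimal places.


Answer: Theta = -3.418361

Derivation:
d1 = 0.6643938367; d2 = 0.4543938367
phi(d1) = 0.3199315801; exp(-qT) = 0.9985011244; exp(-rT) = 0.9975031224
Theta = -S*exp(-qT)*phi(d1)*sigma/(2*sqrt(T)) + r*K*exp(-rT)*N(-d2) - q*S*exp(-qT)*N(-d1)
N(-d1) = 0.2532191383; N(-d2) = 0.3247726938; sqrt(T) = 0.5000000000
Term 1 = -25.7400 * 0.9985011244 * 0.3199315801 * 0.4200 / (2 * 0.5000000000) = -3.4535321406
Term 2 = 0.0100 * 22.9100 * 0.9975031224 * 0.3247726938 = 0.0742196429
Term 3 = -0.0060 * 25.7400 * 0.9985011244 * 0.2532191383 = -0.0390485469
Theta = -3.4535321406 + (0.0742196429) + (-0.0390485469) = -3.418361


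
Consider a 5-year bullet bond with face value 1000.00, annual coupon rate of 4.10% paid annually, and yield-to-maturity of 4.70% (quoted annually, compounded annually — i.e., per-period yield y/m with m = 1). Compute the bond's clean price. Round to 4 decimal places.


Answer: Price = 973.8063

Derivation:
Coupon per period c = face * coupon_rate / m = 41.000000
Periods per year m = 1; per-period yield y/m = 0.047000
Number of cashflows N = 5
Cashflows (t years, CF_t, discount factor 1/(1+y/m)^(m*t), PV):
  t = 1.0000: CF_t = 41.000000, DF = 0.955110, PV = 39.159503
  t = 2.0000: CF_t = 41.000000, DF = 0.912235, PV = 37.401627
  t = 3.0000: CF_t = 41.000000, DF = 0.871284, PV = 35.722662
  t = 4.0000: CF_t = 41.000000, DF = 0.832172, PV = 34.119066
  t = 5.0000: CF_t = 1041.000000, DF = 0.794816, PV = 827.403438
Price P = sum_t PV_t = 973.806296


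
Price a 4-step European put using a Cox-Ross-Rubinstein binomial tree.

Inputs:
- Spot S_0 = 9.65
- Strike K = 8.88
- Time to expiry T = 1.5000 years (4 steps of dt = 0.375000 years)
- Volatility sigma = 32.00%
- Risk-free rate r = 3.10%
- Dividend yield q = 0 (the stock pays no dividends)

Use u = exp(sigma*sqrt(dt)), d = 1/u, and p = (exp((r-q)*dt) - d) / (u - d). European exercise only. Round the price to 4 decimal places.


Answer: Price = V(0,0) = 0.9163

Derivation:
dt = T/N = 0.375000
u = exp(sigma*sqrt(dt)) = 1.216477; d = 1/u = 0.822046
p = (exp((r-q)*dt) - d) / (u - d) = 0.480811
Discount per step: exp(-r*dt) = 0.988442
Stock lattice S(k, i) with i counting down-moves:
  k=0: S(0,0) = 9.6500
  k=1: S(1,0) = 11.7390; S(1,1) = 7.9327
  k=2: S(2,0) = 14.2802; S(2,1) = 9.6500; S(2,2) = 6.5211
  k=3: S(3,0) = 17.3716; S(3,1) = 11.7390; S(3,2) = 7.9327; S(3,3) = 5.3606
  k=4: S(4,0) = 21.1321; S(4,1) = 14.2802; S(4,2) = 9.6500; S(4,3) = 6.5211; S(4,4) = 4.4067
Terminal payoffs V(N, i) = max(K - S_T, 0):
  V(4,0) = 0.000000; V(4,1) = 0.000000; V(4,2) = 0.000000; V(4,3) = 2.358923; V(4,4) = 4.473322
Backward induction: V(k, i) = exp(-r*dt) * [p * V(k+1, i) + (1-p) * V(k+1, i+1)].
  V(3,0) = exp(-r*dt) * [p*0.000000 + (1-p)*0.000000] = 0.000000
  V(3,1) = exp(-r*dt) * [p*0.000000 + (1-p)*0.000000] = 0.000000
  V(3,2) = exp(-r*dt) * [p*0.000000 + (1-p)*2.358923] = 1.210571
  V(3,3) = exp(-r*dt) * [p*2.358923 + (1-p)*4.473322] = 3.416744
  V(2,0) = exp(-r*dt) * [p*0.000000 + (1-p)*0.000000] = 0.000000
  V(2,1) = exp(-r*dt) * [p*0.000000 + (1-p)*1.210571] = 0.621251
  V(2,2) = exp(-r*dt) * [p*1.210571 + (1-p)*3.416744] = 2.328762
  V(1,0) = exp(-r*dt) * [p*0.000000 + (1-p)*0.621251] = 0.318819
  V(1,1) = exp(-r*dt) * [p*0.621251 + (1-p)*2.328762] = 1.490345
  V(0,0) = exp(-r*dt) * [p*0.318819 + (1-p)*1.490345] = 0.916347


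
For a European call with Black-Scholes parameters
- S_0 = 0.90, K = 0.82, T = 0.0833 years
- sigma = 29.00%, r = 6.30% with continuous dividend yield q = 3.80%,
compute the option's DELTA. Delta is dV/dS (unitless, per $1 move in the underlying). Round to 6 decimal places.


Answer: Delta = 0.878004

Derivation:
d1 = 1.1789344670; d2 = 1.0952354228
phi(d1) = 0.1991132000; exp(-qT) = 0.9968396046; exp(-rT) = 0.9947658462
N(d1) = 0.8807878641
Delta = exp(-qT) * N(d1) = 0.9968396046 * 0.8807878641 = 0.878004


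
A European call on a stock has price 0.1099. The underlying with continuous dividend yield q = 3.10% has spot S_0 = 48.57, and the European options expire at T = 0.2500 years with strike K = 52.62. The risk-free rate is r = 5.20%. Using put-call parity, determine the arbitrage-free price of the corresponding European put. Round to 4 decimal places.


Answer: Put price = 3.8552

Derivation:
Put-call parity: C - P = S_0 * exp(-qT) - K * exp(-rT).
S_0 * exp(-qT) = 48.5700 * 0.99227995 = 48.19503736
K * exp(-rT) = 52.6200 * 0.98708414 = 51.94036718
P = C - S*exp(-qT) + K*exp(-rT)
P = 0.1099 - 48.19503736 + 51.94036718 = 3.8552


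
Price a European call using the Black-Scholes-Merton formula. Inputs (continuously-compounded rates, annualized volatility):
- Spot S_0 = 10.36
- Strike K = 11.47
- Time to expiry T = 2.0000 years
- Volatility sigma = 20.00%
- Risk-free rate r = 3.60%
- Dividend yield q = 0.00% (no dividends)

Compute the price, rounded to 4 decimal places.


Answer: Price = 1.0326

Derivation:
d1 = (ln(S/K) + (r - q + 0.5*sigma^2) * T) / (sigma * sqrt(T)) = 0.03612363
d2 = d1 - sigma * sqrt(T) = -0.24671908
exp(-rT) = 0.93053090; exp(-qT) = 1.00000000
C = S_0 * exp(-qT) * N(d1) - K * exp(-rT) * N(d2)
N(d1) = 0.51440811; N(d2) = 0.40256282
C = 10.3600 * 1.00000000 * 0.51440811 - 11.4700 * 0.93053090 * 0.40256282 = 1.0326


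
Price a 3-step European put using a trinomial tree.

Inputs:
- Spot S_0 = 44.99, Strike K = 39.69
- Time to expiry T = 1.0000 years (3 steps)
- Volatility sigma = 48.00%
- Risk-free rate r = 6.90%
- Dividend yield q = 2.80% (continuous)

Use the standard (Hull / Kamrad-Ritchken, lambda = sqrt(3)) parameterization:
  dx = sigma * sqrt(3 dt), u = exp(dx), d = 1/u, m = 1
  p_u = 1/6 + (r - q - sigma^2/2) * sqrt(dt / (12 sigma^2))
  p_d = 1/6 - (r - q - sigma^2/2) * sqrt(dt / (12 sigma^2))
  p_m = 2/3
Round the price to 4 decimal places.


Answer: Price = V(0,0) = 4.7568

Derivation:
dt = T/N = 0.333333; dx = sigma*sqrt(3*dt) = 0.480000
u = exp(dx) = 1.616074; d = 1/u = 0.618783
p_u = 0.140903, p_m = 0.666667, p_d = 0.192431
Discount per step: exp(-r*dt) = 0.977262
Stock lattice S(k, j) with j the centered position index:
  k=0: S(0,+0) = 44.9900
  k=1: S(1,-1) = 27.8391; S(1,+0) = 44.9900; S(1,+1) = 72.7072
  k=2: S(2,-2) = 17.2264; S(2,-1) = 27.8391; S(2,+0) = 44.9900; S(2,+1) = 72.7072; S(2,+2) = 117.5002
  k=3: S(3,-3) = 10.6594; S(3,-2) = 17.2264; S(3,-1) = 27.8391; S(3,+0) = 44.9900; S(3,+1) = 72.7072; S(3,+2) = 117.5002; S(3,+3) = 189.8891
Terminal payoffs V(N, j) = max(K - S_T, 0):
  V(3,-3) = 29.030620; V(3,-2) = 22.463649; V(3,-1) = 11.850935; V(3,+0) = 0.000000; V(3,+1) = 0.000000; V(3,+2) = 0.000000; V(3,+3) = 0.000000
Backward induction: V(k, j) = exp(-r*dt) * [p_u * V(k+1, j+1) + p_m * V(k+1, j) + p_d * V(k+1, j-1)]
  V(2,-2) = exp(-r*dt) * [p_u*11.850935 + p_m*22.463649 + p_d*29.030620] = 21.726474
  V(2,-1) = exp(-r*dt) * [p_u*0.000000 + p_m*11.850935 + p_d*22.463649] = 11.945388
  V(2,+0) = exp(-r*dt) * [p_u*0.000000 + p_m*0.000000 + p_d*11.850935] = 2.228630
  V(2,+1) = exp(-r*dt) * [p_u*0.000000 + p_m*0.000000 + p_d*0.000000] = 0.000000
  V(2,+2) = exp(-r*dt) * [p_u*0.000000 + p_m*0.000000 + p_d*0.000000] = 0.000000
  V(1,-1) = exp(-r*dt) * [p_u*2.228630 + p_m*11.945388 + p_d*21.726474] = 12.175175
  V(1,+0) = exp(-r*dt) * [p_u*0.000000 + p_m*2.228630 + p_d*11.945388] = 3.698363
  V(1,+1) = exp(-r*dt) * [p_u*0.000000 + p_m*0.000000 + p_d*2.228630] = 0.419105
  V(0,+0) = exp(-r*dt) * [p_u*0.419105 + p_m*3.698363 + p_d*12.175175] = 4.756829


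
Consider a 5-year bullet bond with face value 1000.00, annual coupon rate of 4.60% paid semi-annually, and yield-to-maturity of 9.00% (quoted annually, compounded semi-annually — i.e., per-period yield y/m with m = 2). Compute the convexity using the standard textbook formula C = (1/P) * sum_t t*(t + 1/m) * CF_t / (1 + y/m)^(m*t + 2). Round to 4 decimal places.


Coupon per period c = face * coupon_rate / m = 23.000000
Periods per year m = 2; per-period yield y/m = 0.045000
Number of cashflows N = 10
Cashflows (t years, CF_t, discount factor 1/(1+y/m)^(m*t), PV):
  t = 0.5000: CF_t = 23.000000, DF = 0.956938, PV = 22.009569
  t = 1.0000: CF_t = 23.000000, DF = 0.915730, PV = 21.061789
  t = 1.5000: CF_t = 23.000000, DF = 0.876297, PV = 20.154822
  t = 2.0000: CF_t = 23.000000, DF = 0.838561, PV = 19.286911
  t = 2.5000: CF_t = 23.000000, DF = 0.802451, PV = 18.456374
  t = 3.0000: CF_t = 23.000000, DF = 0.767896, PV = 17.661602
  t = 3.5000: CF_t = 23.000000, DF = 0.734828, PV = 16.901055
  t = 4.0000: CF_t = 23.000000, DF = 0.703185, PV = 16.173258
  t = 4.5000: CF_t = 23.000000, DF = 0.672904, PV = 15.476802
  t = 5.0000: CF_t = 1023.000000, DF = 0.643928, PV = 658.738019
Price P = sum_t PV_t = 825.920200
Convexity numerator sum_t t*(t + 1/m) * CF_t / (1+y/m)^(m*t + 2):
  t = 0.5000: term = 10.077411
  t = 1.0000: term = 28.930366
  t = 1.5000: term = 55.369122
  t = 2.0000: term = 88.308010
  t = 2.5000: term = 126.757909
  t = 3.0000: term = 169.819208
  t = 3.5000: term = 216.675226
  t = 4.0000: term = 266.586060
  t = 4.5000: term = 318.882847
  t = 5.0000: term = 16588.718678
Convexity = (1/P) * sum = 17870.124838 / 825.920200 = 21.636624

Answer: Convexity = 21.6366


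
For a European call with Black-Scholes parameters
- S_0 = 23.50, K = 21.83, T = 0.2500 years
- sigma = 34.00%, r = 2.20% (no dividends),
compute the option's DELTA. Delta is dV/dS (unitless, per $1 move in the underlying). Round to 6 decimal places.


Answer: Delta = 0.709174

Derivation:
d1 = 0.5509720623; d2 = 0.3809720623
phi(d1) = 0.3427603926; exp(-qT) = 1.0000000000; exp(-rT) = 0.9945150973
N(d1) = 0.7091735868
Delta = exp(-qT) * N(d1) = 1.0000000000 * 0.7091735868 = 0.709174


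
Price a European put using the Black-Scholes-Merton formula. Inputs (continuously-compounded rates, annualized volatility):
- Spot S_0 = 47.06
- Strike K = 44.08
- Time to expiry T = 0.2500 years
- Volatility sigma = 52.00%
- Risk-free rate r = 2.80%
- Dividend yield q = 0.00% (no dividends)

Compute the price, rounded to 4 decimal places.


d1 = (ln(S/K) + (r - q + 0.5*sigma^2) * T) / (sigma * sqrt(T)) = 0.40852776
d2 = d1 - sigma * sqrt(T) = 0.14852776
exp(-rT) = 0.99302444; exp(-qT) = 1.00000000
P = K * exp(-rT) * N(-d2) - S_0 * exp(-qT) * N(-d1)
N(-d1) = 0.34144313; N(-d2) = 0.44096314
P = 44.0800 * 0.99302444 * 0.44096314 - 47.0600 * 1.00000000 * 0.34144313 = 3.2338

Answer: Price = 3.2338


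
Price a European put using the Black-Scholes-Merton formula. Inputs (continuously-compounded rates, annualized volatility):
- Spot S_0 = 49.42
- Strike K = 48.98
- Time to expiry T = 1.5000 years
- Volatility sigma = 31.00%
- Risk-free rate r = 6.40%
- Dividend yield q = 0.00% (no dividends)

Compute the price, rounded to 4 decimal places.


d1 = (ln(S/K) + (r - q + 0.5*sigma^2) * T) / (sigma * sqrt(T)) = 0.46624101
d2 = d1 - sigma * sqrt(T) = 0.08657010
exp(-rT) = 0.90846402; exp(-qT) = 1.00000000
P = K * exp(-rT) * N(-d2) - S_0 * exp(-qT) * N(-d1)
N(-d1) = 0.32052150; N(-d2) = 0.46550662
P = 48.9800 * 0.90846402 * 0.46550662 - 49.4200 * 1.00000000 * 0.32052150 = 4.8733

Answer: Price = 4.8733


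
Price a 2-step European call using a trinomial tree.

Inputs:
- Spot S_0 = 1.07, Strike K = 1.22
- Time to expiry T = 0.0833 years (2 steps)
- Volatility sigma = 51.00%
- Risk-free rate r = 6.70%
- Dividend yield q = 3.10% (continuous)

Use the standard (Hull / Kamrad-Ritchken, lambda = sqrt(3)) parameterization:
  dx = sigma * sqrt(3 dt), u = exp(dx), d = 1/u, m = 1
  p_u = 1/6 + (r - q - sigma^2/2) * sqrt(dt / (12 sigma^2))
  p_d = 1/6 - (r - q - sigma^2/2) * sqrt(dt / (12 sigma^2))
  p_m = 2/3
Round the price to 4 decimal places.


Answer: Price = V(0,0) = 0.0203

Derivation:
dt = T/N = 0.041650; dx = sigma*sqrt(3*dt) = 0.180276
u = exp(dx) = 1.197548; d = 1/u = 0.835040
p_u = 0.155802, p_m = 0.666667, p_d = 0.177531
Discount per step: exp(-r*dt) = 0.997213
Stock lattice S(k, j) with j the centered position index:
  k=0: S(0,+0) = 1.0700
  k=1: S(1,-1) = 0.8935; S(1,+0) = 1.0700; S(1,+1) = 1.2814
  k=2: S(2,-2) = 0.7461; S(2,-1) = 0.8935; S(2,+0) = 1.0700; S(2,+1) = 1.2814; S(2,+2) = 1.5345
Terminal payoffs V(N, j) = max(S_T - K, 0):
  V(2,-2) = 0.000000; V(2,-1) = 0.000000; V(2,+0) = 0.000000; V(2,+1) = 0.061376; V(2,+2) = 0.314510
Backward induction: V(k, j) = exp(-r*dt) * [p_u * V(k+1, j+1) + p_m * V(k+1, j) + p_d * V(k+1, j-1)]
  V(1,-1) = exp(-r*dt) * [p_u*0.000000 + p_m*0.000000 + p_d*0.000000] = 0.000000
  V(1,+0) = exp(-r*dt) * [p_u*0.061376 + p_m*0.000000 + p_d*0.000000] = 0.009536
  V(1,+1) = exp(-r*dt) * [p_u*0.314510 + p_m*0.061376 + p_d*0.000000] = 0.089668
  V(0,+0) = exp(-r*dt) * [p_u*0.089668 + p_m*0.009536 + p_d*0.000000] = 0.020271


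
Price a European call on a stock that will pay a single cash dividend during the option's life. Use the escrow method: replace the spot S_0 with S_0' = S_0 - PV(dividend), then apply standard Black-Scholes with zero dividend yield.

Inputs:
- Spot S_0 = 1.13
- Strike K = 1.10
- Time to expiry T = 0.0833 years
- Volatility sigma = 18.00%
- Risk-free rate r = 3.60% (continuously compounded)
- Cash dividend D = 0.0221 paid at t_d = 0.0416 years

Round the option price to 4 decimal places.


Answer: Price = 0.0289

Derivation:
PV(D) = D * exp(-r * t_d) = 0.0221 * 0.99850352 = 0.02206693
S_0' = S_0 - PV(D) = 1.1300 - 0.02206693 = 1.10793307
d1 = (ln(S_0'/K) + (r + sigma^2/2)*T) / (sigma*sqrt(T)) = 0.22202139
d2 = d1 - sigma*sqrt(T) = 0.17007026
exp(-rT) = 0.99700569
N(d1) = 0.58785139; N(d2) = 0.56752256
C = S_0' * N(d1) - K * exp(-rT) * N(d2) = 1.10793307 * 0.58785139 - 1.1000 * 0.99700569 * 0.56752256 = 0.0289


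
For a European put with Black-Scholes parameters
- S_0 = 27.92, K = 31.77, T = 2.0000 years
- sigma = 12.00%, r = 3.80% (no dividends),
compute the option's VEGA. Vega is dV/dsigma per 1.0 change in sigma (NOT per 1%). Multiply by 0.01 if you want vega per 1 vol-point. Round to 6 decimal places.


d1 = -0.2285084529; d2 = -0.3982140804
phi(d1) = 0.3886614628; exp(-qT) = 1.0000000000; exp(-rT) = 0.9268162066
Vega = S * exp(-qT) * phi(d1) * sqrt(T) = 27.9200 * 1.0000000000 * 0.3886614628 * 1.4142135624 = 15.346237

Answer: Vega = 15.346237


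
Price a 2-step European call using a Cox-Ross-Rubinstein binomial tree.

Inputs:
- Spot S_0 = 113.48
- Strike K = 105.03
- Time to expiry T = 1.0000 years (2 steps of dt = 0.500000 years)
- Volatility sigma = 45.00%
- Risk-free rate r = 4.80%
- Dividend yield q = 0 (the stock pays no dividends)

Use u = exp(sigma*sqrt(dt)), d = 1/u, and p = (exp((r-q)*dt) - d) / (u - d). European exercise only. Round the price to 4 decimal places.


Answer: Price = V(0,0) = 25.9357

Derivation:
dt = T/N = 0.500000
u = exp(sigma*sqrt(dt)) = 1.374648; d = 1/u = 0.727459
p = (exp((r-q)*dt) - d) / (u - d) = 0.458647
Discount per step: exp(-r*dt) = 0.976286
Stock lattice S(k, i) with i counting down-moves:
  k=0: S(0,0) = 113.4800
  k=1: S(1,0) = 155.9951; S(1,1) = 82.5520
  k=2: S(2,0) = 214.4384; S(2,1) = 113.4800; S(2,2) = 60.0532
Terminal payoffs V(N, i) = max(S_T - K, 0):
  V(2,0) = 109.408442; V(2,1) = 8.450000; V(2,2) = 0.000000
Backward induction: V(k, i) = exp(-r*dt) * [p * V(k+1, i) + (1-p) * V(k+1, i+1)].
  V(1,0) = exp(-r*dt) * [p*109.408442 + (1-p)*8.450000] = 53.455822
  V(1,1) = exp(-r*dt) * [p*8.450000 + (1-p)*0.000000] = 3.783660
  V(0,0) = exp(-r*dt) * [p*53.455822 + (1-p)*3.783660] = 25.935660


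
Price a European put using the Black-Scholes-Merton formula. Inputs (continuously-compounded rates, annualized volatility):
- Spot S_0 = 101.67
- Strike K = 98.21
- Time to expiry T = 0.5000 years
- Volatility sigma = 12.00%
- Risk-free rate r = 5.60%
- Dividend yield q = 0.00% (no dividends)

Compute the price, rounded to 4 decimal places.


Answer: Price = 1.1190

Derivation:
d1 = (ln(S/K) + (r - q + 0.5*sigma^2) * T) / (sigma * sqrt(T)) = 0.78046005
d2 = d1 - sigma * sqrt(T) = 0.69560723
exp(-rT) = 0.97238837; exp(-qT) = 1.00000000
P = K * exp(-rT) * N(-d2) - S_0 * exp(-qT) * N(-d1)
N(-d1) = 0.21756007; N(-d2) = 0.24333742
P = 98.2100 * 0.97238837 * 0.24333742 - 101.6700 * 1.00000000 * 0.21756007 = 1.1190


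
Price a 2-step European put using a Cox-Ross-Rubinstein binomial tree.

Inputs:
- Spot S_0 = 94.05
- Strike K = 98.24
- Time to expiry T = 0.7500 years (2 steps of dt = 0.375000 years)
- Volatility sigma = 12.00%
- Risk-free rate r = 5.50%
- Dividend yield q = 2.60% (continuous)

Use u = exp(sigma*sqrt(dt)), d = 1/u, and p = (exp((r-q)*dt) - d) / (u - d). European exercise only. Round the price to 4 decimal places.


Answer: Price = V(0,0) = 5.2099

Derivation:
dt = T/N = 0.375000
u = exp(sigma*sqrt(dt)) = 1.076252; d = 1/u = 0.929150
p = (exp((r-q)*dt) - d) / (u - d) = 0.555969
Discount per step: exp(-r*dt) = 0.979586
Stock lattice S(k, i) with i counting down-moves:
  k=0: S(0,0) = 94.0500
  k=1: S(1,0) = 101.2215; S(1,1) = 87.3866
  k=2: S(2,0) = 108.9399; S(2,1) = 94.0500; S(2,2) = 81.1953
Terminal payoffs V(N, i) = max(K - S_T, 0):
  V(2,0) = 0.000000; V(2,1) = 4.190000; V(2,2) = 17.044716
Backward induction: V(k, i) = exp(-r*dt) * [p * V(k+1, i) + (1-p) * V(k+1, i+1)].
  V(1,0) = exp(-r*dt) * [p*0.000000 + (1-p)*4.190000] = 1.822510
  V(1,1) = exp(-r*dt) * [p*4.190000 + (1-p)*17.044716] = 9.695839
  V(0,0) = exp(-r*dt) * [p*1.822510 + (1-p)*9.695839] = 5.209942


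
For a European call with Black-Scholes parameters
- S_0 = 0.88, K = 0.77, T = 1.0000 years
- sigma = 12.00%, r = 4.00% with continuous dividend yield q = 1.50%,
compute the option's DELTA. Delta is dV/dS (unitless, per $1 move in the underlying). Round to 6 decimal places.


d1 = 1.3810949385; d2 = 1.2610949385
phi(d1) = 0.1537157521; exp(-qT) = 0.9851119396; exp(-rT) = 0.9607894392
N(d1) = 0.9163751142
Delta = exp(-qT) * N(d1) = 0.9851119396 * 0.9163751142 = 0.902732

Answer: Delta = 0.902732


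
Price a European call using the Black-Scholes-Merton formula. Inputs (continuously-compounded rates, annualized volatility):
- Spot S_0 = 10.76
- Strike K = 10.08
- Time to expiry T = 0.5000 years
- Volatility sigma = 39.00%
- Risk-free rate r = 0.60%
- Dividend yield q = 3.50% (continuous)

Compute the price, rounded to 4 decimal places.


d1 = (ln(S/K) + (r - q + 0.5*sigma^2) * T) / (sigma * sqrt(T)) = 0.32203199
d2 = d1 - sigma * sqrt(T) = 0.04626035
exp(-rT) = 0.99700450; exp(-qT) = 0.98265224
C = S_0 * exp(-qT) * N(d1) - K * exp(-rT) * N(d2)
N(d1) = 0.62628577; N(d2) = 0.51844863
C = 10.7600 * 0.98265224 * 0.62628577 - 10.0800 * 0.99700450 * 0.51844863 = 1.4116

Answer: Price = 1.4116


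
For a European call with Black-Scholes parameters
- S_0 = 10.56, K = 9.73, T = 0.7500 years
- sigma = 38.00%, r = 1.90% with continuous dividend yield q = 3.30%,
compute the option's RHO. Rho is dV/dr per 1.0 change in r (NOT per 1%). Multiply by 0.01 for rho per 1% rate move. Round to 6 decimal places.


d1 = 0.3813835554; d2 = 0.0522939020
phi(d1) = 0.3709584411; exp(-qT) = 0.9755537700; exp(-rT) = 0.9858510507
N(d2) = 0.5208527439
Rho = K*T*exp(-rT)*N(d2) = 9.7300 * 0.7500 * 0.9858510507 * 0.5208527439 = 3.747144

Answer: Rho = 3.747144


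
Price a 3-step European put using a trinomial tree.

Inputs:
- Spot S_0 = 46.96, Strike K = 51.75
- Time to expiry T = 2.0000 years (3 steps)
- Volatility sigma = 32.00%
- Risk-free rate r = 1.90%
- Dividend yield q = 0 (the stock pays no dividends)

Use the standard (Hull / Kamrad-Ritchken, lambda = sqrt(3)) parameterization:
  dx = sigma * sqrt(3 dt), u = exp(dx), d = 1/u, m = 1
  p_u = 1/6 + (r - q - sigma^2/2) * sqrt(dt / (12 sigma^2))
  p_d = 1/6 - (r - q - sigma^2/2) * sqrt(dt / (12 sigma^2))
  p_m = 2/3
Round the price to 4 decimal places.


Answer: Price = V(0,0) = 10.0931

Derivation:
dt = T/N = 0.666667; dx = sigma*sqrt(3*dt) = 0.452548
u = exp(dx) = 1.572314; d = 1/u = 0.636005
p_u = 0.142949, p_m = 0.666667, p_d = 0.190384
Discount per step: exp(-r*dt) = 0.987413
Stock lattice S(k, j) with j the centered position index:
  k=0: S(0,+0) = 46.9600
  k=1: S(1,-1) = 29.8668; S(1,+0) = 46.9600; S(1,+1) = 73.8359
  k=2: S(2,-2) = 18.9955; S(2,-1) = 29.8668; S(2,+0) = 46.9600; S(2,+1) = 73.8359; S(2,+2) = 116.0931
  k=3: S(3,-3) = 12.0812; S(3,-2) = 18.9955; S(3,-1) = 29.8668; S(3,+0) = 46.9600; S(3,+1) = 73.8359; S(3,+2) = 116.0931; S(3,+3) = 182.5349
Terminal payoffs V(N, j) = max(K - S_T, 0):
  V(3,-3) = 39.668792; V(3,-2) = 32.754550; V(3,-1) = 21.883190; V(3,+0) = 4.790000; V(3,+1) = 0.000000; V(3,+2) = 0.000000; V(3,+3) = 0.000000
Backward induction: V(k, j) = exp(-r*dt) * [p_u * V(k+1, j+1) + p_m * V(k+1, j) + p_d * V(k+1, j-1)]
  V(2,-2) = exp(-r*dt) * [p_u*21.883190 + p_m*32.754550 + p_d*39.668792] = 32.107578
  V(2,-1) = exp(-r*dt) * [p_u*4.790000 + p_m*21.883190 + p_d*32.754550] = 21.238734
  V(2,+0) = exp(-r*dt) * [p_u*0.000000 + p_m*4.790000 + p_d*21.883190] = 7.266914
  V(2,+1) = exp(-r*dt) * [p_u*0.000000 + p_m*0.000000 + p_d*4.790000] = 0.900462
  V(2,+2) = exp(-r*dt) * [p_u*0.000000 + p_m*0.000000 + p_d*0.000000] = 0.000000
  V(1,-1) = exp(-r*dt) * [p_u*7.266914 + p_m*21.238734 + p_d*32.107578] = 21.042497
  V(1,+0) = exp(-r*dt) * [p_u*0.900462 + p_m*7.266914 + p_d*21.238734] = 8.903356
  V(1,+1) = exp(-r*dt) * [p_u*0.000000 + p_m*0.900462 + p_d*7.266914] = 1.958844
  V(0,+0) = exp(-r*dt) * [p_u*1.958844 + p_m*8.903356 + p_d*21.042497] = 10.093086


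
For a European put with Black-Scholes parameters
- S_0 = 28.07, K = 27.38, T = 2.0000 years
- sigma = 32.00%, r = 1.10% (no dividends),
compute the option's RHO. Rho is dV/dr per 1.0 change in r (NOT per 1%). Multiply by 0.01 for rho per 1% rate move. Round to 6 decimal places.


d1 = 0.3298842518; d2 = -0.1226640882
phi(d1) = 0.3778151051; exp(-qT) = 1.0000000000; exp(-rT) = 0.9782402351
N(-d2) = 0.5488134487
Rho = -K*T*exp(-rT)*N(-d2) = -27.3800 * 2.0000 * 0.9782402351 * 0.5488134487 = -29.399078

Answer: Rho = -29.399078


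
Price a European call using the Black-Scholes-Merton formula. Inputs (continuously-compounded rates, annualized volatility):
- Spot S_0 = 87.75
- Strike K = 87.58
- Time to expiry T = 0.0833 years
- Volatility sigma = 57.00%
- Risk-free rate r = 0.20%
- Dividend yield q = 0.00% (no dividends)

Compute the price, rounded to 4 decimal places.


Answer: Price = 5.8393

Derivation:
d1 = (ln(S/K) + (r - q + 0.5*sigma^2) * T) / (sigma * sqrt(T)) = 0.09505625
d2 = d1 - sigma * sqrt(T) = -0.06945566
exp(-rT) = 0.99983341; exp(-qT) = 1.00000000
C = S_0 * exp(-qT) * N(d1) - K * exp(-rT) * N(d2)
N(d1) = 0.53786493; N(d2) = 0.47231346
C = 87.7500 * 1.00000000 * 0.53786493 - 87.5800 * 0.99983341 * 0.47231346 = 5.8393


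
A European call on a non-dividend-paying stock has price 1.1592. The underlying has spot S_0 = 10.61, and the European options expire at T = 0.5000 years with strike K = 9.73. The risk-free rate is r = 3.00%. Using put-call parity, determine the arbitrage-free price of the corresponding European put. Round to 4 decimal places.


Put-call parity: C - P = S_0 * exp(-qT) - K * exp(-rT).
S_0 * exp(-qT) = 10.6100 * 1.00000000 = 10.61000000
K * exp(-rT) = 9.7300 * 0.98511194 = 9.58513917
P = C - S*exp(-qT) + K*exp(-rT)
P = 1.1592 - 10.61000000 + 9.58513917 = 0.1343

Answer: Put price = 0.1343


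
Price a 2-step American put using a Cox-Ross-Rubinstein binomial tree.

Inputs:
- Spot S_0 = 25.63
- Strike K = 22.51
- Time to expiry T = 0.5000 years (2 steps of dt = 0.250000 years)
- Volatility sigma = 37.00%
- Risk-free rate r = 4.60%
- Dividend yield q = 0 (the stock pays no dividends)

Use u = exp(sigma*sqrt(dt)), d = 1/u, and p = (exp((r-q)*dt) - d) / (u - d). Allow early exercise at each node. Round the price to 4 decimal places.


dt = T/N = 0.250000
u = exp(sigma*sqrt(dt)) = 1.203218; d = 1/u = 0.831104
p = (exp((r-q)*dt) - d) / (u - d) = 0.484964
Discount per step: exp(-r*dt) = 0.988566
Stock lattice S(k, i) with i counting down-moves:
  k=0: S(0,0) = 25.6300
  k=1: S(1,0) = 30.8385; S(1,1) = 21.3012
  k=2: S(2,0) = 37.1054; S(2,1) = 25.6300; S(2,2) = 17.7035
Terminal payoffs V(N, i) = max(K - S_T, 0):
  V(2,0) = 0.000000; V(2,1) = 0.000000; V(2,2) = 4.806479
Backward induction: V(k, i) = exp(-r*dt) * [p * V(k+1, i) + (1-p) * V(k+1, i+1)]; then take max(V_cont, immediate exercise) for American.
  V(1,0) = exp(-r*dt) * [p*0.000000 + (1-p)*0.000000] = 0.000000; exercise = 0.000000; V(1,0) = max -> 0.000000
  V(1,1) = exp(-r*dt) * [p*0.000000 + (1-p)*4.806479] = 2.447203; exercise = 1.208797; V(1,1) = max -> 2.447203
  V(0,0) = exp(-r*dt) * [p*0.000000 + (1-p)*2.447203] = 1.245985; exercise = 0.000000; V(0,0) = max -> 1.245985

Answer: Price = V(0,0) = 1.2460


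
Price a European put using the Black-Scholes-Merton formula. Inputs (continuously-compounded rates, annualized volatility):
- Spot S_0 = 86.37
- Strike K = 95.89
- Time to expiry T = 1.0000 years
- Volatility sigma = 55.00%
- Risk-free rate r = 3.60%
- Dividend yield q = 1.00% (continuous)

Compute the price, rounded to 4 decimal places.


Answer: Price = 22.9717

Derivation:
d1 = (ln(S/K) + (r - q + 0.5*sigma^2) * T) / (sigma * sqrt(T)) = 0.13216126
d2 = d1 - sigma * sqrt(T) = -0.41783874
exp(-rT) = 0.96464029; exp(-qT) = 0.99004983
P = K * exp(-rT) * N(-d2) - S_0 * exp(-qT) * N(-d1)
N(-d1) = 0.44742837; N(-d2) = 0.66196749
P = 95.8900 * 0.96464029 * 0.66196749 - 86.3700 * 0.99004983 * 0.44742837 = 22.9717


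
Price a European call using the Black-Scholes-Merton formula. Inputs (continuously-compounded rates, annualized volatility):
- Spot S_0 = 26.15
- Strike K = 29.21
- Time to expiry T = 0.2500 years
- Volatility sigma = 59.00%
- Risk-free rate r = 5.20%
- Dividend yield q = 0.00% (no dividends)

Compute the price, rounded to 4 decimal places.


Answer: Price = 2.0560

Derivation:
d1 = (ln(S/K) + (r - q + 0.5*sigma^2) * T) / (sigma * sqrt(T)) = -0.18355738
d2 = d1 - sigma * sqrt(T) = -0.47855738
exp(-rT) = 0.98708414; exp(-qT) = 1.00000000
C = S_0 * exp(-qT) * N(d1) - K * exp(-rT) * N(d2)
N(d1) = 0.42718035; N(d2) = 0.31612677
C = 26.1500 * 1.00000000 * 0.42718035 - 29.2100 * 0.98708414 * 0.31612677 = 2.0560


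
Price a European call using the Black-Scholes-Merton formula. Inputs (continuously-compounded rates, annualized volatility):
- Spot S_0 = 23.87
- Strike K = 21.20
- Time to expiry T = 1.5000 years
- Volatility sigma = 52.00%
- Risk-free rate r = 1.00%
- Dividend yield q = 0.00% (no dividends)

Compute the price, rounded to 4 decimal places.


Answer: Price = 7.2019

Derivation:
d1 = (ln(S/K) + (r - q + 0.5*sigma^2) * T) / (sigma * sqrt(T)) = 0.52824386
d2 = d1 - sigma * sqrt(T) = -0.10862347
exp(-rT) = 0.98511194; exp(-qT) = 1.00000000
C = S_0 * exp(-qT) * N(d1) - K * exp(-rT) * N(d2)
N(d1) = 0.70133495; N(d2) = 0.45675057
C = 23.8700 * 1.00000000 * 0.70133495 - 21.2000 * 0.98511194 * 0.45675057 = 7.2019


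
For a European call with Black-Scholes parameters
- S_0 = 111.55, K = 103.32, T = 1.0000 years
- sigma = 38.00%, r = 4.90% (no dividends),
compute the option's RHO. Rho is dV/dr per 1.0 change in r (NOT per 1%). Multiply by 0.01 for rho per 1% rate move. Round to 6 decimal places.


d1 = 0.5206367175; d2 = 0.1406367175
phi(d1) = 0.3483770778; exp(-qT) = 1.0000000000; exp(-rT) = 0.9521811297
N(d2) = 0.5559215299
Rho = K*T*exp(-rT)*N(d2) = 103.3200 * 1.0000 * 0.9521811297 * 0.5559215299 = 54.691201

Answer: Rho = 54.691201


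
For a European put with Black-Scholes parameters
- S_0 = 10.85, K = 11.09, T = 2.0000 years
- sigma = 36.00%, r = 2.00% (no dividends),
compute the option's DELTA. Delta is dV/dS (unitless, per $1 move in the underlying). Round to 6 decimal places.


d1 = 0.2901519940; d2 = -0.2189648885
phi(d1) = 0.3824977060; exp(-qT) = 1.0000000000; exp(-rT) = 0.9607894392
N(-d1) = 0.3858499802
Delta = -exp(-qT) * N(-d1) = -1.0000000000 * 0.3858499802 = -0.385850

Answer: Delta = -0.385850


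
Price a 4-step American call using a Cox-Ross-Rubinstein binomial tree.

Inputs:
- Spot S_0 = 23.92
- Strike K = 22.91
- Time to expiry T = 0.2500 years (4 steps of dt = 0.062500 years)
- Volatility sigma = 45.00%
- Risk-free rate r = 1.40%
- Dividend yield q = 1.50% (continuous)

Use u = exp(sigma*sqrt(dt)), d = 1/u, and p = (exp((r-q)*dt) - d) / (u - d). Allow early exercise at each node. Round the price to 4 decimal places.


dt = T/N = 0.062500
u = exp(sigma*sqrt(dt)) = 1.119072; d = 1/u = 0.893597
p = (exp((r-q)*dt) - d) / (u - d) = 0.471627
Discount per step: exp(-r*dt) = 0.999125
Stock lattice S(k, i) with i counting down-moves:
  k=0: S(0,0) = 23.9200
  k=1: S(1,0) = 26.7682; S(1,1) = 21.3748
  k=2: S(2,0) = 29.9556; S(2,1) = 23.9200; S(2,2) = 19.1005
  k=3: S(3,0) = 33.5224; S(3,1) = 26.7682; S(3,2) = 21.3748; S(3,3) = 17.0682
  k=4: S(4,0) = 37.5140; S(4,1) = 29.9556; S(4,2) = 23.9200; S(4,3) = 19.1005; S(4,4) = 15.2521
Terminal payoffs V(N, i) = max(S_T - K, 0):
  V(4,0) = 14.604027; V(4,1) = 7.045559; V(4,2) = 1.010000; V(4,3) = 0.000000; V(4,4) = 0.000000
Backward induction: V(k, i) = exp(-r*dt) * [p * V(k+1, i) + (1-p) * V(k+1, i+1)]; then take max(V_cont, immediate exercise) for American.
  V(3,0) = exp(-r*dt) * [p*14.604027 + (1-p)*7.045559] = 10.601060; exercise = 10.612435; V(3,0) = max -> 10.612435
  V(3,1) = exp(-r*dt) * [p*7.045559 + (1-p)*1.010000] = 3.853162; exercise = 3.858208; V(3,1) = max -> 3.858208
  V(3,2) = exp(-r*dt) * [p*1.010000 + (1-p)*0.000000] = 0.475927; exercise = 0.000000; V(3,2) = max -> 0.475927
  V(3,3) = exp(-r*dt) * [p*0.000000 + (1-p)*0.000000] = 0.000000; exercise = 0.000000; V(3,3) = max -> 0.000000
  V(2,0) = exp(-r*dt) * [p*10.612435 + (1-p)*3.858208] = 7.037527; exercise = 7.045559; V(2,0) = max -> 7.045559
  V(2,1) = exp(-r*dt) * [p*3.858208 + (1-p)*0.475927] = 2.069292; exercise = 1.010000; V(2,1) = max -> 2.069292
  V(2,2) = exp(-r*dt) * [p*0.475927 + (1-p)*0.000000] = 0.224264; exercise = 0.000000; V(2,2) = max -> 0.224264
  V(1,0) = exp(-r*dt) * [p*7.045559 + (1-p)*2.069292] = 4.412374; exercise = 3.858208; V(1,0) = max -> 4.412374
  V(1,1) = exp(-r*dt) * [p*2.069292 + (1-p)*0.224264] = 1.093473; exercise = 0.000000; V(1,1) = max -> 1.093473
  V(0,0) = exp(-r*dt) * [p*4.412374 + (1-p)*1.093473] = 2.656432; exercise = 1.010000; V(0,0) = max -> 2.656432

Answer: Price = V(0,0) = 2.6564


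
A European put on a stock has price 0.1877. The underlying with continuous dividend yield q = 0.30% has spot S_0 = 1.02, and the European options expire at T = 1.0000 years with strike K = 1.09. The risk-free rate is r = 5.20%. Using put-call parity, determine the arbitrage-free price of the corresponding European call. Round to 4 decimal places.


Answer: Call price = 0.1699

Derivation:
Put-call parity: C - P = S_0 * exp(-qT) - K * exp(-rT).
S_0 * exp(-qT) = 1.0200 * 0.99700450 = 1.01694459
K * exp(-rT) = 1.0900 * 0.94932887 = 1.03476846
C = P + S*exp(-qT) - K*exp(-rT)
C = 0.1877 + 1.01694459 - 1.03476846 = 0.1699


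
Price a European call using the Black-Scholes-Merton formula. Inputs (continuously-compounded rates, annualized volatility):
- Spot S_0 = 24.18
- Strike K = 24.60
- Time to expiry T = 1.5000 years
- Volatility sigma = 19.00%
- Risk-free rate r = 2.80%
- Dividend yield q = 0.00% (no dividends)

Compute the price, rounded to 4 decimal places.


Answer: Price = 2.5207

Derivation:
d1 = (ln(S/K) + (r - q + 0.5*sigma^2) * T) / (sigma * sqrt(T)) = 0.22283654
d2 = d1 - sigma * sqrt(T) = -0.00986499
exp(-rT) = 0.95886978; exp(-qT) = 1.00000000
C = S_0 * exp(-qT) * N(d1) - K * exp(-rT) * N(d2)
N(d1) = 0.58816863; N(d2) = 0.49606450
C = 24.1800 * 1.00000000 * 0.58816863 - 24.6000 * 0.95886978 * 0.49606450 = 2.5207


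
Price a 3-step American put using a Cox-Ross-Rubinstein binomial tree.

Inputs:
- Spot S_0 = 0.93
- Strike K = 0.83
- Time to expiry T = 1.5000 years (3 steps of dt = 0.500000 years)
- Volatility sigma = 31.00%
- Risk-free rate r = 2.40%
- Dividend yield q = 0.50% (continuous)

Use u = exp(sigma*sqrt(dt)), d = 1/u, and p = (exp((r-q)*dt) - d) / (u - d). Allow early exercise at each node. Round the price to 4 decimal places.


Answer: Price = V(0,0) = 0.0851

Derivation:
dt = T/N = 0.500000
u = exp(sigma*sqrt(dt)) = 1.245084; d = 1/u = 0.803159
p = (exp((r-q)*dt) - d) / (u - d) = 0.467017
Discount per step: exp(-r*dt) = 0.988072
Stock lattice S(k, i) with i counting down-moves:
  k=0: S(0,0) = 0.9300
  k=1: S(1,0) = 1.1579; S(1,1) = 0.7469
  k=2: S(2,0) = 1.4417; S(2,1) = 0.9300; S(2,2) = 0.5999
  k=3: S(3,0) = 1.7951; S(3,1) = 1.1579; S(3,2) = 0.7469; S(3,3) = 0.4818
Terminal payoffs V(N, i) = max(K - S_T, 0):
  V(3,0) = 0.000000; V(3,1) = 0.000000; V(3,2) = 0.083063; V(3,3) = 0.348178
Backward induction: V(k, i) = exp(-r*dt) * [p * V(k+1, i) + (1-p) * V(k+1, i+1)]; then take max(V_cont, immediate exercise) for American.
  V(2,0) = exp(-r*dt) * [p*0.000000 + (1-p)*0.000000] = 0.000000; exercise = 0.000000; V(2,0) = max -> 0.000000
  V(2,1) = exp(-r*dt) * [p*0.000000 + (1-p)*0.083063] = 0.043743; exercise = 0.000000; V(2,1) = max -> 0.043743
  V(2,2) = exp(-r*dt) * [p*0.083063 + (1-p)*0.348178] = 0.221688; exercise = 0.230091; V(2,2) = max -> 0.230091
  V(1,0) = exp(-r*dt) * [p*0.000000 + (1-p)*0.043743] = 0.023036; exercise = 0.000000; V(1,0) = max -> 0.023036
  V(1,1) = exp(-r*dt) * [p*0.043743 + (1-p)*0.230091] = 0.141357; exercise = 0.083063; V(1,1) = max -> 0.141357
  V(0,0) = exp(-r*dt) * [p*0.023036 + (1-p)*0.141357] = 0.085072; exercise = 0.000000; V(0,0) = max -> 0.085072


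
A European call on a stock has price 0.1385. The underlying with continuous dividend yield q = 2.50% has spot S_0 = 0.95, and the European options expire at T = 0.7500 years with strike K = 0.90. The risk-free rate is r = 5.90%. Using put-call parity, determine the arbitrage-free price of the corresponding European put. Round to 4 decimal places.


Answer: Put price = 0.0672

Derivation:
Put-call parity: C - P = S_0 * exp(-qT) - K * exp(-rT).
S_0 * exp(-qT) = 0.9500 * 0.98142469 = 0.93235345
K * exp(-rT) = 0.9000 * 0.95671475 = 0.86104327
P = C - S*exp(-qT) + K*exp(-rT)
P = 0.1385 - 0.93235345 + 0.86104327 = 0.0672


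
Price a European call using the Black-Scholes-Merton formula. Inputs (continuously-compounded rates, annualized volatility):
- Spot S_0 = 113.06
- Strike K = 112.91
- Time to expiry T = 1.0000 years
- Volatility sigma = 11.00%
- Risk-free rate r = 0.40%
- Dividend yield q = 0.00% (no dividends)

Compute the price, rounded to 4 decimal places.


Answer: Price = 5.2520

Derivation:
d1 = (ln(S/K) + (r - q + 0.5*sigma^2) * T) / (sigma * sqrt(T)) = 0.10343282
d2 = d1 - sigma * sqrt(T) = -0.00656718
exp(-rT) = 0.99600799; exp(-qT) = 1.00000000
C = S_0 * exp(-qT) * N(d1) - K * exp(-rT) * N(d2)
N(d1) = 0.54119027; N(d2) = 0.49738009
C = 113.0600 * 1.00000000 * 0.54119027 - 112.9100 * 0.99600799 * 0.49738009 = 5.2520


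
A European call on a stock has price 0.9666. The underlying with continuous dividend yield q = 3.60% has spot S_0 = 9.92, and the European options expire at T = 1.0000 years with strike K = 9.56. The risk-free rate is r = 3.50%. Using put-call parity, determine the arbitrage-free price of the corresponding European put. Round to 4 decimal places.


Answer: Put price = 0.6286

Derivation:
Put-call parity: C - P = S_0 * exp(-qT) - K * exp(-rT).
S_0 * exp(-qT) = 9.9200 * 0.96464029 = 9.56923171
K * exp(-rT) = 9.5600 * 0.96560542 = 9.23118778
P = C - S*exp(-qT) + K*exp(-rT)
P = 0.9666 - 9.56923171 + 9.23118778 = 0.6286


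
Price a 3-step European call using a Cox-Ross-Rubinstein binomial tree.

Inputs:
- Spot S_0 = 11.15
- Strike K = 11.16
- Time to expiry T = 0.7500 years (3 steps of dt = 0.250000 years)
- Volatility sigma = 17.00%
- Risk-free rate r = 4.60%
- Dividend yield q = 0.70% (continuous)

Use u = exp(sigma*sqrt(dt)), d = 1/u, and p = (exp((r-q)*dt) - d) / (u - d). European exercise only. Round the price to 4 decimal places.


Answer: Price = V(0,0) = 0.8597

Derivation:
dt = T/N = 0.250000
u = exp(sigma*sqrt(dt)) = 1.088717; d = 1/u = 0.918512
p = (exp((r-q)*dt) - d) / (u - d) = 0.536327
Discount per step: exp(-r*dt) = 0.988566
Stock lattice S(k, i) with i counting down-moves:
  k=0: S(0,0) = 11.1500
  k=1: S(1,0) = 12.1392; S(1,1) = 10.2414
  k=2: S(2,0) = 13.2161; S(2,1) = 11.1500; S(2,2) = 9.4069
  k=3: S(3,0) = 14.3886; S(3,1) = 12.1392; S(3,2) = 10.2414; S(3,3) = 8.6403
Terminal payoffs V(N, i) = max(S_T - K, 0):
  V(3,0) = 3.228647; V(3,1) = 0.979195; V(3,2) = 0.000000; V(3,3) = 0.000000
Backward induction: V(k, i) = exp(-r*dt) * [p * V(k+1, i) + (1-p) * V(k+1, i+1)].
  V(2,0) = exp(-r*dt) * [p*3.228647 + (1-p)*0.979195] = 2.160646
  V(2,1) = exp(-r*dt) * [p*0.979195 + (1-p)*0.000000] = 0.519164
  V(2,2) = exp(-r*dt) * [p*0.000000 + (1-p)*0.000000] = 0.000000
  V(1,0) = exp(-r*dt) * [p*2.160646 + (1-p)*0.519164] = 1.383532
  V(1,1) = exp(-r*dt) * [p*0.519164 + (1-p)*0.000000] = 0.275258
  V(0,0) = exp(-r*dt) * [p*1.383532 + (1-p)*0.275258] = 0.859712


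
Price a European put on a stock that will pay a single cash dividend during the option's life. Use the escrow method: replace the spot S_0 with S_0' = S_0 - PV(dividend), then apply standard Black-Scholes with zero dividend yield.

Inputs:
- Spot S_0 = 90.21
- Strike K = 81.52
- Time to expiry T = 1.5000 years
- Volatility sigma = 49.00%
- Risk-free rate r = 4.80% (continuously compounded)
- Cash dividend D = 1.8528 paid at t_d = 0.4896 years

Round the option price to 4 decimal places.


Answer: Price = 13.7064

Derivation:
PV(D) = D * exp(-r * t_d) = 1.8528 * 0.97677319 = 1.80976537
S_0' = S_0 - PV(D) = 90.2100 - 1.80976537 = 88.40023463
d1 = (ln(S_0'/K) + (r + sigma^2/2)*T) / (sigma*sqrt(T)) = 0.55505310
d2 = d1 - sigma*sqrt(T) = -0.04507189
exp(-rT) = 0.93053090
N(-d1) = 0.28942917; N(-d2) = 0.51797499
P = K * exp(-rT) * N(-d2) - S_0' * N(-d1) = 81.5200 * 0.93053090 * 0.51797499 - 88.40023463 * 0.28942917 = 13.7064


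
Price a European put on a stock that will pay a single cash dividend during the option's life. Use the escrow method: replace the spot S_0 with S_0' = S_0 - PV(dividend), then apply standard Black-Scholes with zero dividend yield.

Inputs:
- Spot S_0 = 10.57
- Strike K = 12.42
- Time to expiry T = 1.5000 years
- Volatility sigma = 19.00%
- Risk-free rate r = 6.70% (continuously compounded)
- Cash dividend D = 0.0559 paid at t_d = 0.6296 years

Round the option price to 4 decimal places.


Answer: Price = 1.4052

Derivation:
PV(D) = D * exp(-r * t_d) = 0.0559 * 0.95869413 = 0.05359100
S_0' = S_0 - PV(D) = 10.5700 - 0.05359100 = 10.51640900
d1 = (ln(S_0'/K) + (r + sigma^2/2)*T) / (sigma*sqrt(T)) = -0.16672120
d2 = d1 - sigma*sqrt(T) = -0.39942273
exp(-rT) = 0.90438511
N(-d1) = 0.56620529; N(-d2) = 0.65520912
P = K * exp(-rT) * N(-d2) - S_0' * N(-d1) = 12.4200 * 0.90438511 * 0.65520912 - 10.51640900 * 0.56620529 = 1.4052


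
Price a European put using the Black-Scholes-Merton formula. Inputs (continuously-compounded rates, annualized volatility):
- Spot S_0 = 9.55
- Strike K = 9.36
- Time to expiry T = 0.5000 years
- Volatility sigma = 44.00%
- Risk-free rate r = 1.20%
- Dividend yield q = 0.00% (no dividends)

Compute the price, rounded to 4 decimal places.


Answer: Price = 1.0465

Derivation:
d1 = (ln(S/K) + (r - q + 0.5*sigma^2) * T) / (sigma * sqrt(T)) = 0.23943878
d2 = d1 - sigma * sqrt(T) = -0.07168821
exp(-rT) = 0.99401796; exp(-qT) = 1.00000000
P = K * exp(-rT) * N(-d2) - S_0 * exp(-qT) * N(-d1)
N(-d1) = 0.40538268; N(-d2) = 0.52857498
P = 9.3600 * 0.99401796 * 0.52857498 - 9.5500 * 1.00000000 * 0.40538268 = 1.0465


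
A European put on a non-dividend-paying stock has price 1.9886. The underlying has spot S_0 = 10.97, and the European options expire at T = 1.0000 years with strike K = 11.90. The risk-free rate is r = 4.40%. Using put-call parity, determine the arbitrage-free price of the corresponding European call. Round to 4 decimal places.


Put-call parity: C - P = S_0 * exp(-qT) - K * exp(-rT).
S_0 * exp(-qT) = 10.9700 * 1.00000000 = 10.97000000
K * exp(-rT) = 11.9000 * 0.95695396 = 11.38775209
C = P + S*exp(-qT) - K*exp(-rT)
C = 1.9886 + 10.97000000 - 11.38775209 = 1.5708

Answer: Call price = 1.5708


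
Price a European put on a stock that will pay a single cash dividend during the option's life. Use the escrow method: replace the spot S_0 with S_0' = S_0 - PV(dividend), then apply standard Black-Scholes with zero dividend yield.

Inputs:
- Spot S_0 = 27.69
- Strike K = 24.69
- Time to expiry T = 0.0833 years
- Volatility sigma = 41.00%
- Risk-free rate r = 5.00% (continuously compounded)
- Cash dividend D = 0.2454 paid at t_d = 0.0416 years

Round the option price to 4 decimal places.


PV(D) = D * exp(-r * t_d) = 0.2454 * 0.99792216 = 0.24489010
S_0' = S_0 - PV(D) = 27.6900 - 0.24489010 = 27.44510990
d1 = (ln(S_0'/K) + (r + sigma^2/2)*T) / (sigma*sqrt(T)) = 0.98836282
d2 = d1 - sigma*sqrt(T) = 0.87002969
exp(-rT) = 0.99584366
N(-d1) = 0.16148749; N(-d2) = 0.19214209
P = K * exp(-rT) * N(-d2) - S_0' * N(-d1) = 24.6900 * 0.99584366 * 0.19214209 - 27.44510990 * 0.16148749 = 0.2922

Answer: Price = 0.2922
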